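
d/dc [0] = 0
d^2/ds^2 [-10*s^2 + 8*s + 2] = -20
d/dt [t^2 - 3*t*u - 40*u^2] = 2*t - 3*u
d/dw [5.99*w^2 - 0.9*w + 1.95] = 11.98*w - 0.9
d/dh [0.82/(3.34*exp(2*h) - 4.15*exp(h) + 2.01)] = (3.403 - 5.4776*exp(h))*exp(h)/(3.34*exp(2*h) - 4.15*exp(h) + 2.01)^2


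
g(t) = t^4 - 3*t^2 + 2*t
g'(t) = 4*t^3 - 6*t + 2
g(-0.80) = -3.11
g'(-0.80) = 4.75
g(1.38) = 0.67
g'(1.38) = 4.23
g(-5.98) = 1159.57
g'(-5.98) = -817.51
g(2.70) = 36.67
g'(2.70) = 64.53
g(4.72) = 438.93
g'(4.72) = 394.30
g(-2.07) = 1.37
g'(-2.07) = -21.06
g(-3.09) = 56.34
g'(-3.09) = -97.47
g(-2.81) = 33.04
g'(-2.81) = -69.89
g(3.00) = 60.00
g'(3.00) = 92.00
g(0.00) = 0.00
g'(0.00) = 2.00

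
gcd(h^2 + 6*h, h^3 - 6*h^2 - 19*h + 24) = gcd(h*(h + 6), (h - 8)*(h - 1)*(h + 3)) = 1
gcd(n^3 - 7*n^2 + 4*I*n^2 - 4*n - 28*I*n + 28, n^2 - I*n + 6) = n + 2*I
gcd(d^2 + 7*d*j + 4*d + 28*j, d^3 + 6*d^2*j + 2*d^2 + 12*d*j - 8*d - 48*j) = d + 4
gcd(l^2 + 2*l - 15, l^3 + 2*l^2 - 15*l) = l^2 + 2*l - 15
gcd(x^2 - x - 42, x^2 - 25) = 1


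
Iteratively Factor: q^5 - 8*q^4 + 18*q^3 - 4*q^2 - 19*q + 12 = (q - 1)*(q^4 - 7*q^3 + 11*q^2 + 7*q - 12) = (q - 3)*(q - 1)*(q^3 - 4*q^2 - q + 4) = (q - 4)*(q - 3)*(q - 1)*(q^2 - 1) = (q - 4)*(q - 3)*(q - 1)*(q + 1)*(q - 1)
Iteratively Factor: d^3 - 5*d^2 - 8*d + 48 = (d - 4)*(d^2 - d - 12) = (d - 4)*(d + 3)*(d - 4)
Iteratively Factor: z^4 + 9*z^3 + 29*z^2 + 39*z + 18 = (z + 3)*(z^3 + 6*z^2 + 11*z + 6) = (z + 2)*(z + 3)*(z^2 + 4*z + 3) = (z + 2)*(z + 3)^2*(z + 1)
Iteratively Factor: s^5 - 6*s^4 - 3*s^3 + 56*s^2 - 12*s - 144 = (s + 2)*(s^4 - 8*s^3 + 13*s^2 + 30*s - 72) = (s + 2)^2*(s^3 - 10*s^2 + 33*s - 36) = (s - 3)*(s + 2)^2*(s^2 - 7*s + 12) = (s - 3)^2*(s + 2)^2*(s - 4)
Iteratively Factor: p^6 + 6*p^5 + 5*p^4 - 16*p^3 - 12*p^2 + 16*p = (p + 4)*(p^5 + 2*p^4 - 3*p^3 - 4*p^2 + 4*p) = (p - 1)*(p + 4)*(p^4 + 3*p^3 - 4*p) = (p - 1)*(p + 2)*(p + 4)*(p^3 + p^2 - 2*p) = (p - 1)*(p + 2)^2*(p + 4)*(p^2 - p) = p*(p - 1)*(p + 2)^2*(p + 4)*(p - 1)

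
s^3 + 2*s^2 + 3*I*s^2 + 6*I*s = s*(s + 2)*(s + 3*I)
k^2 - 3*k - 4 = (k - 4)*(k + 1)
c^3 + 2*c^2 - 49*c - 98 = (c - 7)*(c + 2)*(c + 7)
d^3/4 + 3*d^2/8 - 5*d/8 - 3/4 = (d/4 + 1/2)*(d - 3/2)*(d + 1)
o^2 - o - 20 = (o - 5)*(o + 4)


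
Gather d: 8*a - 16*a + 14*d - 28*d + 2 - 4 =-8*a - 14*d - 2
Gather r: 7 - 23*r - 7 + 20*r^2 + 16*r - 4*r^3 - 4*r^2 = -4*r^3 + 16*r^2 - 7*r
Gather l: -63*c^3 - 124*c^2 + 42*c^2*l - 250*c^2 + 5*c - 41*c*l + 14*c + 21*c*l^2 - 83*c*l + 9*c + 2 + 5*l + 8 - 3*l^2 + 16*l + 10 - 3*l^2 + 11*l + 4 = -63*c^3 - 374*c^2 + 28*c + l^2*(21*c - 6) + l*(42*c^2 - 124*c + 32) + 24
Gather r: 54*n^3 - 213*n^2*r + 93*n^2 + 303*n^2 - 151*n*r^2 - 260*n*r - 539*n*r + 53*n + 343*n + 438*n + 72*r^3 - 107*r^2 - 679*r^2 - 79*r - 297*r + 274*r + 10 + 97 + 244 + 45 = 54*n^3 + 396*n^2 + 834*n + 72*r^3 + r^2*(-151*n - 786) + r*(-213*n^2 - 799*n - 102) + 396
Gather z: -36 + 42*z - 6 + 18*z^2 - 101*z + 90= 18*z^2 - 59*z + 48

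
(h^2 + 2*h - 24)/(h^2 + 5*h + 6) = (h^2 + 2*h - 24)/(h^2 + 5*h + 6)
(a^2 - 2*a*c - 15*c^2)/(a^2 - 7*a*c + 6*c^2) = (a^2 - 2*a*c - 15*c^2)/(a^2 - 7*a*c + 6*c^2)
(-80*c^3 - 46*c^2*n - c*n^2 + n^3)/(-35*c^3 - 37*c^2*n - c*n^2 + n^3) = (16*c^2 + 6*c*n - n^2)/(7*c^2 + 6*c*n - n^2)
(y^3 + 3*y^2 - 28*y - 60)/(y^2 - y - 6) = (y^2 + y - 30)/(y - 3)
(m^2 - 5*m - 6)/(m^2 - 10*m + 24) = (m + 1)/(m - 4)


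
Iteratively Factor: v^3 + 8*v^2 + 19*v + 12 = (v + 1)*(v^2 + 7*v + 12) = (v + 1)*(v + 3)*(v + 4)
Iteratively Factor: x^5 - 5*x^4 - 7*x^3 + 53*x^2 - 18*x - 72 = (x + 1)*(x^4 - 6*x^3 - x^2 + 54*x - 72) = (x - 4)*(x + 1)*(x^3 - 2*x^2 - 9*x + 18) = (x - 4)*(x - 2)*(x + 1)*(x^2 - 9) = (x - 4)*(x - 3)*(x - 2)*(x + 1)*(x + 3)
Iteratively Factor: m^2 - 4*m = (m)*(m - 4)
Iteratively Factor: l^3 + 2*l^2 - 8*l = (l + 4)*(l^2 - 2*l) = (l - 2)*(l + 4)*(l)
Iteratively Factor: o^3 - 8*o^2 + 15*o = (o)*(o^2 - 8*o + 15) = o*(o - 5)*(o - 3)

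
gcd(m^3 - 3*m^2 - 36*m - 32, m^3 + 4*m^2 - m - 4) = m^2 + 5*m + 4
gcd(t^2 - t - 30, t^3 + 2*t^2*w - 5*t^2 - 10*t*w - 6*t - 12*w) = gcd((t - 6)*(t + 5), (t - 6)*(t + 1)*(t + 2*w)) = t - 6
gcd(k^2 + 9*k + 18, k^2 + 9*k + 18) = k^2 + 9*k + 18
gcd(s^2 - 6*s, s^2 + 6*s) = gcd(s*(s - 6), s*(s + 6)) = s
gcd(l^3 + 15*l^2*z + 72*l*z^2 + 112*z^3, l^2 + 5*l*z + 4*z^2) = l + 4*z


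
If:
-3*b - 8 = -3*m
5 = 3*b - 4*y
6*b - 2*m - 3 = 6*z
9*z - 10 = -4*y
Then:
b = 55/18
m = 103/18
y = 25/24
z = 35/54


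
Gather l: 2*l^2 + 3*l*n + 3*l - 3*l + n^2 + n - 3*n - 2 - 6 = 2*l^2 + 3*l*n + n^2 - 2*n - 8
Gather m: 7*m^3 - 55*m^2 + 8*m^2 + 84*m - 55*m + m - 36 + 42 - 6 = 7*m^3 - 47*m^2 + 30*m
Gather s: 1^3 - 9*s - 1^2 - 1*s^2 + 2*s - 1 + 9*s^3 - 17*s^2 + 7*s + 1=9*s^3 - 18*s^2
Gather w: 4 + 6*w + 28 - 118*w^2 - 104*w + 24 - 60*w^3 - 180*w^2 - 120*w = -60*w^3 - 298*w^2 - 218*w + 56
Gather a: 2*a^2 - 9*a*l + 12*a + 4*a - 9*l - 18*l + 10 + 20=2*a^2 + a*(16 - 9*l) - 27*l + 30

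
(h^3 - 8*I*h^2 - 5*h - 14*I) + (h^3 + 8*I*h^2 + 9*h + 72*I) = 2*h^3 + 4*h + 58*I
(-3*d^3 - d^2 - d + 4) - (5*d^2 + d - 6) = -3*d^3 - 6*d^2 - 2*d + 10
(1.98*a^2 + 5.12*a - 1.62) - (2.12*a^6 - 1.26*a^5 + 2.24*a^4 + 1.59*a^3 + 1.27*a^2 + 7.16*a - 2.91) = -2.12*a^6 + 1.26*a^5 - 2.24*a^4 - 1.59*a^3 + 0.71*a^2 - 2.04*a + 1.29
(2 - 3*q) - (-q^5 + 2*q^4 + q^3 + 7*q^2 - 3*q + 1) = q^5 - 2*q^4 - q^3 - 7*q^2 + 1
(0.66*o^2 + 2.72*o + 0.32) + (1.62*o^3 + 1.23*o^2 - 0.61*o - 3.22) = 1.62*o^3 + 1.89*o^2 + 2.11*o - 2.9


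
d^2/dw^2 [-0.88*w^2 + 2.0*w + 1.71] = -1.76000000000000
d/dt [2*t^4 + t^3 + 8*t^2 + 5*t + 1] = 8*t^3 + 3*t^2 + 16*t + 5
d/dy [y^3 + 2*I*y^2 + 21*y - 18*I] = 3*y^2 + 4*I*y + 21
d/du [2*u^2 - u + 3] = 4*u - 1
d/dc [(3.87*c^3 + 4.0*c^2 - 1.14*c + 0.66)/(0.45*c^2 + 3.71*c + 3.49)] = (1.7415*c^4 + 28.7154*c^3 + 55.8719*c^2 + 27.326*c - 6.4272)/(0.2025*c^4 + 3.339*c^3 + 16.9051*c^2 + 25.8958*c + 12.1801)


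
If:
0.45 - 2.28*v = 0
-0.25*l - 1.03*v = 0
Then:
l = -0.81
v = 0.20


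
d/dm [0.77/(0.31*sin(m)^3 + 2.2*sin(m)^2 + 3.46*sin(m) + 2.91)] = (-3.388*sin(m) + 0.35805*cos(2*m) - 3.02225)*cos(m)/(0.31*sin(m)^3 + 2.2*sin(m)^2 + 3.46*sin(m) + 2.91)^2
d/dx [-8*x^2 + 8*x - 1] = 8 - 16*x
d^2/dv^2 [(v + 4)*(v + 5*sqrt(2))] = 2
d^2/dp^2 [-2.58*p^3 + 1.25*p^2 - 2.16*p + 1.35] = 2.5 - 15.48*p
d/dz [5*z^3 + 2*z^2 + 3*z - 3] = 15*z^2 + 4*z + 3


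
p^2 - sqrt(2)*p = p*(p - sqrt(2))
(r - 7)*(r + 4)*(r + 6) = r^3 + 3*r^2 - 46*r - 168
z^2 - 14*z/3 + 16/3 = (z - 8/3)*(z - 2)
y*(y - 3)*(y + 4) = y^3 + y^2 - 12*y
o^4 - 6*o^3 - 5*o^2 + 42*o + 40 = (o - 5)*(o - 4)*(o + 1)*(o + 2)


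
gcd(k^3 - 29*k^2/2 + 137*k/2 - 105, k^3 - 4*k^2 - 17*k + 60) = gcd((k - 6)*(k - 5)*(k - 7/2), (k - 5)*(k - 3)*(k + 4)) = k - 5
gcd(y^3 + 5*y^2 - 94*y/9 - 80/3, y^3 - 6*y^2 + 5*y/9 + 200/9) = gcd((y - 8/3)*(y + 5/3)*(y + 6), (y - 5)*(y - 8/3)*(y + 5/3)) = y^2 - y - 40/9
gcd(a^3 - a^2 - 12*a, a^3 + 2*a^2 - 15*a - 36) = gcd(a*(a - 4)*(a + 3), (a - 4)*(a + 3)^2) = a^2 - a - 12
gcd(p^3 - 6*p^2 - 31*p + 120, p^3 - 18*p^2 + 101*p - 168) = p^2 - 11*p + 24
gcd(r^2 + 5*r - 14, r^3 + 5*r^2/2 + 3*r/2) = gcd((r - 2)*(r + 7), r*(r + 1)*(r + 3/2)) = 1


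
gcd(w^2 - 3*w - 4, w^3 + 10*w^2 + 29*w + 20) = w + 1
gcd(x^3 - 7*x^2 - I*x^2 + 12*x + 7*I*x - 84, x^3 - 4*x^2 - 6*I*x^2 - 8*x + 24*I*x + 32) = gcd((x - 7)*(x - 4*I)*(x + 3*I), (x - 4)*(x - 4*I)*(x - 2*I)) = x - 4*I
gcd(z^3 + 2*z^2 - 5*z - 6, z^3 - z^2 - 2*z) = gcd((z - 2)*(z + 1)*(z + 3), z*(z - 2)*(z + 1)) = z^2 - z - 2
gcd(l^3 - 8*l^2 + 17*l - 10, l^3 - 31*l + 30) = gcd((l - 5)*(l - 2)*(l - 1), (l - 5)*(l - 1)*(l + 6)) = l^2 - 6*l + 5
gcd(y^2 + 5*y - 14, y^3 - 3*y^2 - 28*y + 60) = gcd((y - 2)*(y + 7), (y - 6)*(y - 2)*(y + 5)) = y - 2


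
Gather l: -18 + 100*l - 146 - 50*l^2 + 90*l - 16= -50*l^2 + 190*l - 180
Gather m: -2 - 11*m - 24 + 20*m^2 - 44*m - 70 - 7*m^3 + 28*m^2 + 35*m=-7*m^3 + 48*m^2 - 20*m - 96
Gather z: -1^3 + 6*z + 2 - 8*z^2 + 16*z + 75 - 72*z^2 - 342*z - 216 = -80*z^2 - 320*z - 140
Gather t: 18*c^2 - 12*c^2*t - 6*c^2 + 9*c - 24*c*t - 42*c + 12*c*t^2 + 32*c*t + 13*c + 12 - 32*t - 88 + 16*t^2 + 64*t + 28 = 12*c^2 - 20*c + t^2*(12*c + 16) + t*(-12*c^2 + 8*c + 32) - 48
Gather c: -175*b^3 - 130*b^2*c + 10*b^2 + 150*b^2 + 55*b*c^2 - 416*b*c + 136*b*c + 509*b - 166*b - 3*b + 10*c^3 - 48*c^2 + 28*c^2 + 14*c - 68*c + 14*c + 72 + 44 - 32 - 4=-175*b^3 + 160*b^2 + 340*b + 10*c^3 + c^2*(55*b - 20) + c*(-130*b^2 - 280*b - 40) + 80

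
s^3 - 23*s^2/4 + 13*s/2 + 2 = (s - 4)*(s - 2)*(s + 1/4)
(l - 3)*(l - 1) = l^2 - 4*l + 3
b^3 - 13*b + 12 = (b - 3)*(b - 1)*(b + 4)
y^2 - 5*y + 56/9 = (y - 8/3)*(y - 7/3)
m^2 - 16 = (m - 4)*(m + 4)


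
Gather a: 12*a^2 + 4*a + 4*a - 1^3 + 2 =12*a^2 + 8*a + 1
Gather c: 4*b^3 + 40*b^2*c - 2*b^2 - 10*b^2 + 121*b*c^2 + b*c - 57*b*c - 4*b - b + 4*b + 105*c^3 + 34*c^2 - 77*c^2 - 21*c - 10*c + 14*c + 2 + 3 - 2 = 4*b^3 - 12*b^2 - b + 105*c^3 + c^2*(121*b - 43) + c*(40*b^2 - 56*b - 17) + 3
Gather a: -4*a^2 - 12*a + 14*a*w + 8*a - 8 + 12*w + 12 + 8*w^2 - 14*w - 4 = -4*a^2 + a*(14*w - 4) + 8*w^2 - 2*w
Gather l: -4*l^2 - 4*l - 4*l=-4*l^2 - 8*l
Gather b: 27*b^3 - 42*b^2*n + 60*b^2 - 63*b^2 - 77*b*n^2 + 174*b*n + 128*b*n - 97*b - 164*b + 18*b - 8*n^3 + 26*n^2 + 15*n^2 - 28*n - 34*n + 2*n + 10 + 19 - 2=27*b^3 + b^2*(-42*n - 3) + b*(-77*n^2 + 302*n - 243) - 8*n^3 + 41*n^2 - 60*n + 27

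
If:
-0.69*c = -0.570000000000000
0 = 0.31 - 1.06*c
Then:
No Solution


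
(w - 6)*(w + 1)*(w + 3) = w^3 - 2*w^2 - 21*w - 18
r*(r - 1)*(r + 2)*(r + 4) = r^4 + 5*r^3 + 2*r^2 - 8*r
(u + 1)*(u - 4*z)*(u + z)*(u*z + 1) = u^4*z - 3*u^3*z^2 + u^3*z + u^3 - 4*u^2*z^3 - 3*u^2*z^2 - 3*u^2*z + u^2 - 4*u*z^3 - 4*u*z^2 - 3*u*z - 4*z^2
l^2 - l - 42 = (l - 7)*(l + 6)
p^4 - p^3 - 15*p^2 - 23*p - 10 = (p - 5)*(p + 1)^2*(p + 2)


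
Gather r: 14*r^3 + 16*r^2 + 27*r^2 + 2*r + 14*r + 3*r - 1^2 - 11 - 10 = 14*r^3 + 43*r^2 + 19*r - 22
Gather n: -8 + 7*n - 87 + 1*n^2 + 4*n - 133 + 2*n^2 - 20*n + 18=3*n^2 - 9*n - 210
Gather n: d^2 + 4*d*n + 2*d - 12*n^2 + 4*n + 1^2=d^2 + 2*d - 12*n^2 + n*(4*d + 4) + 1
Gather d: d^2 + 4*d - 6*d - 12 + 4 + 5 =d^2 - 2*d - 3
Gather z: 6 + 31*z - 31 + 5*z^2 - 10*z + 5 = 5*z^2 + 21*z - 20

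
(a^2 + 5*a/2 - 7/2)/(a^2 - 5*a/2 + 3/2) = (2*a + 7)/(2*a - 3)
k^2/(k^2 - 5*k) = k/(k - 5)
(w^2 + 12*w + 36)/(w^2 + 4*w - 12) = (w + 6)/(w - 2)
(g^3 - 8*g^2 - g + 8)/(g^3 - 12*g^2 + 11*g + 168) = (g^2 - 1)/(g^2 - 4*g - 21)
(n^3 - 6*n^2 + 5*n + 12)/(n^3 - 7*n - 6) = (n - 4)/(n + 2)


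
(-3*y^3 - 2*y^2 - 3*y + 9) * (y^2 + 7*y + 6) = -3*y^5 - 23*y^4 - 35*y^3 - 24*y^2 + 45*y + 54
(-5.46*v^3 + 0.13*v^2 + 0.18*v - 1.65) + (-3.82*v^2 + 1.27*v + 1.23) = -5.46*v^3 - 3.69*v^2 + 1.45*v - 0.42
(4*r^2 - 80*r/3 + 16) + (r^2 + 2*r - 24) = 5*r^2 - 74*r/3 - 8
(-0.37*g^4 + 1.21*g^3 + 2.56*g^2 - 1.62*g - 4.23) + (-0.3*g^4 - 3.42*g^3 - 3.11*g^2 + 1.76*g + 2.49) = -0.67*g^4 - 2.21*g^3 - 0.55*g^2 + 0.14*g - 1.74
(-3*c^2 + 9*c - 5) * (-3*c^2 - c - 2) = 9*c^4 - 24*c^3 + 12*c^2 - 13*c + 10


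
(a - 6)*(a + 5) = a^2 - a - 30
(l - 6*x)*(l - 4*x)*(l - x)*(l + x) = l^4 - 10*l^3*x + 23*l^2*x^2 + 10*l*x^3 - 24*x^4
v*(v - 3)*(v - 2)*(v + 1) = v^4 - 4*v^3 + v^2 + 6*v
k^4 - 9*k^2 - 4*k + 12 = (k - 3)*(k - 1)*(k + 2)^2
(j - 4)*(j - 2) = j^2 - 6*j + 8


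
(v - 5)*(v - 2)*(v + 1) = v^3 - 6*v^2 + 3*v + 10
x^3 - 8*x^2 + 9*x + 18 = (x - 6)*(x - 3)*(x + 1)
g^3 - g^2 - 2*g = g*(g - 2)*(g + 1)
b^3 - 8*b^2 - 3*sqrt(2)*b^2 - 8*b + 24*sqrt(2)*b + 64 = (b - 8)*(b - 4*sqrt(2))*(b + sqrt(2))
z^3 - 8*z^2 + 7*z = z*(z - 7)*(z - 1)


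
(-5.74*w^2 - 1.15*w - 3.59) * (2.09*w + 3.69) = -11.9966*w^3 - 23.5841*w^2 - 11.7466*w - 13.2471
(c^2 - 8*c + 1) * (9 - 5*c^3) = -5*c^5 + 40*c^4 - 5*c^3 + 9*c^2 - 72*c + 9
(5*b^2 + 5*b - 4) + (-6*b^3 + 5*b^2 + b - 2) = -6*b^3 + 10*b^2 + 6*b - 6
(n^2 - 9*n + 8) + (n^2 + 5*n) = 2*n^2 - 4*n + 8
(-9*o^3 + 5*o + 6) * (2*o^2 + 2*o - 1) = -18*o^5 - 18*o^4 + 19*o^3 + 22*o^2 + 7*o - 6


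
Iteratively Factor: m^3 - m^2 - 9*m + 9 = (m - 1)*(m^2 - 9) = (m - 3)*(m - 1)*(m + 3)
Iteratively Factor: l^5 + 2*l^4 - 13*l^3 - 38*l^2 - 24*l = (l + 3)*(l^4 - l^3 - 10*l^2 - 8*l) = (l + 1)*(l + 3)*(l^3 - 2*l^2 - 8*l) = (l + 1)*(l + 2)*(l + 3)*(l^2 - 4*l) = l*(l + 1)*(l + 2)*(l + 3)*(l - 4)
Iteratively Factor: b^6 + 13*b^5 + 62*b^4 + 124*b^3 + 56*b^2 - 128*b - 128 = (b - 1)*(b^5 + 14*b^4 + 76*b^3 + 200*b^2 + 256*b + 128) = (b - 1)*(b + 2)*(b^4 + 12*b^3 + 52*b^2 + 96*b + 64) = (b - 1)*(b + 2)^2*(b^3 + 10*b^2 + 32*b + 32) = (b - 1)*(b + 2)^2*(b + 4)*(b^2 + 6*b + 8) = (b - 1)*(b + 2)^2*(b + 4)^2*(b + 2)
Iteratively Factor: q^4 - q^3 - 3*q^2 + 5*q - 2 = (q - 1)*(q^3 - 3*q + 2) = (q - 1)*(q + 2)*(q^2 - 2*q + 1) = (q - 1)^2*(q + 2)*(q - 1)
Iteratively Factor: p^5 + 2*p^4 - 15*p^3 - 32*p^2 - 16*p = (p - 4)*(p^4 + 6*p^3 + 9*p^2 + 4*p) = (p - 4)*(p + 4)*(p^3 + 2*p^2 + p) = p*(p - 4)*(p + 4)*(p^2 + 2*p + 1) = p*(p - 4)*(p + 1)*(p + 4)*(p + 1)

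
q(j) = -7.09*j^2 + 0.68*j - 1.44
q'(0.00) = 0.68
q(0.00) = -1.44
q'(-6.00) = 85.76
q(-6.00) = -260.76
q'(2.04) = -28.25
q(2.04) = -29.56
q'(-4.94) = 70.73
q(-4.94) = -177.82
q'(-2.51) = 36.27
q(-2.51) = -47.81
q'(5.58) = -78.44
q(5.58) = -218.40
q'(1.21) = -16.48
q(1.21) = -11.00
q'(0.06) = -0.17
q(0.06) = -1.42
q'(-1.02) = 15.14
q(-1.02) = -9.51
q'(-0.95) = 14.15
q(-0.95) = -8.48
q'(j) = 0.68 - 14.18*j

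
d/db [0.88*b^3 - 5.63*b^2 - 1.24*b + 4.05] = 2.64*b^2 - 11.26*b - 1.24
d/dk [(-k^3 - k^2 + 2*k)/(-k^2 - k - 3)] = (k^4 + 2*k^3 + 12*k^2 + 6*k - 6)/(k^4 + 2*k^3 + 7*k^2 + 6*k + 9)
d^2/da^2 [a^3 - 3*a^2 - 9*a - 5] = 6*a - 6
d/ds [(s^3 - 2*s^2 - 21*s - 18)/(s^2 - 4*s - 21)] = (s^2 - 14*s + 41)/(s^2 - 14*s + 49)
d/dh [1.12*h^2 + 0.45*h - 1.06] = 2.24*h + 0.45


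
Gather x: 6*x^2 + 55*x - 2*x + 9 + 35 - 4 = 6*x^2 + 53*x + 40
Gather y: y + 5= y + 5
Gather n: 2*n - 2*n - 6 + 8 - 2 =0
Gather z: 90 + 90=180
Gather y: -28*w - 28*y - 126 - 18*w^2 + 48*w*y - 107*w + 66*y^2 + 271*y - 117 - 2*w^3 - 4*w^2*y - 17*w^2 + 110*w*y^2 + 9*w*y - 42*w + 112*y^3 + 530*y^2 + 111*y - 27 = -2*w^3 - 35*w^2 - 177*w + 112*y^3 + y^2*(110*w + 596) + y*(-4*w^2 + 57*w + 354) - 270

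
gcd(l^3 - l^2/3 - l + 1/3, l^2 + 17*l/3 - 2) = l - 1/3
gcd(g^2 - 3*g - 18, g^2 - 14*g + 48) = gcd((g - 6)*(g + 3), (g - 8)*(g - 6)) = g - 6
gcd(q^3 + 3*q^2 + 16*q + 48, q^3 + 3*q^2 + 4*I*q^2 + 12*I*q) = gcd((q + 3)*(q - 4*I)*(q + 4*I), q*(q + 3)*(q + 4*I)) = q^2 + q*(3 + 4*I) + 12*I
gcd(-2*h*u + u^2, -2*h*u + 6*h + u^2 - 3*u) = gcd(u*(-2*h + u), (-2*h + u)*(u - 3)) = -2*h + u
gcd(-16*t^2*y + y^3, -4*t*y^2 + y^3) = -4*t*y + y^2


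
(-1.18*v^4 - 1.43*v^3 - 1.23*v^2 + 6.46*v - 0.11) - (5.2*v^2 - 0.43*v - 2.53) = -1.18*v^4 - 1.43*v^3 - 6.43*v^2 + 6.89*v + 2.42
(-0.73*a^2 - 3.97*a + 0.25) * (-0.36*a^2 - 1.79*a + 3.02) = 0.2628*a^4 + 2.7359*a^3 + 4.8117*a^2 - 12.4369*a + 0.755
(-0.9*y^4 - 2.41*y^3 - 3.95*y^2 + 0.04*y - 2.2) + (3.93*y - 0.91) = -0.9*y^4 - 2.41*y^3 - 3.95*y^2 + 3.97*y - 3.11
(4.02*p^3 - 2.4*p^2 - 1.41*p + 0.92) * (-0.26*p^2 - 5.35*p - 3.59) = -1.0452*p^5 - 20.883*p^4 - 1.2252*p^3 + 15.9203*p^2 + 0.1399*p - 3.3028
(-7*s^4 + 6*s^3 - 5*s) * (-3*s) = 21*s^5 - 18*s^4 + 15*s^2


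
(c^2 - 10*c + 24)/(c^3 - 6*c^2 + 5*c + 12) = (c - 6)/(c^2 - 2*c - 3)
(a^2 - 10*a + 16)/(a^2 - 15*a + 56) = (a - 2)/(a - 7)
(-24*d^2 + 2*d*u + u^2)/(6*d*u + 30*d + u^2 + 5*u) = (-4*d + u)/(u + 5)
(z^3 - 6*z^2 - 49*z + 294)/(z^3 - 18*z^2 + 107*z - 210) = (z + 7)/(z - 5)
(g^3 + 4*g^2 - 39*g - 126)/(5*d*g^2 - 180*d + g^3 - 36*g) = (g^2 + 10*g + 21)/(5*d*g + 30*d + g^2 + 6*g)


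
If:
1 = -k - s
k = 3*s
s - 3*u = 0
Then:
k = -3/4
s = -1/4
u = -1/12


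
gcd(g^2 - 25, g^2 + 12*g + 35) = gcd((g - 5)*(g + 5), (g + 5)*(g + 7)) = g + 5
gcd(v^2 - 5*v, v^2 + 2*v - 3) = 1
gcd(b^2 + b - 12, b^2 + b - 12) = b^2 + b - 12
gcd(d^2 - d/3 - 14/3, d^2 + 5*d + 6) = d + 2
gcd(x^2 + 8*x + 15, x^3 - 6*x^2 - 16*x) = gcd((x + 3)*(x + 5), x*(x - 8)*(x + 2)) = 1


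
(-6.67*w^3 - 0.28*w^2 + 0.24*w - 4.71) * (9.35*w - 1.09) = -62.3645*w^4 + 4.6523*w^3 + 2.5492*w^2 - 44.3001*w + 5.1339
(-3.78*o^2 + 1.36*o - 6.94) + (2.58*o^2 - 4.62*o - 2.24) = -1.2*o^2 - 3.26*o - 9.18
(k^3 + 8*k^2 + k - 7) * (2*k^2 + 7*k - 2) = 2*k^5 + 23*k^4 + 56*k^3 - 23*k^2 - 51*k + 14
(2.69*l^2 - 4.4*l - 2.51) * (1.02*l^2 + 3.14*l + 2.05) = 2.7438*l^4 + 3.9586*l^3 - 10.8617*l^2 - 16.9014*l - 5.1455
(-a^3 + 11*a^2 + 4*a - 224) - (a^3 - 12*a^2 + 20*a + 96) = -2*a^3 + 23*a^2 - 16*a - 320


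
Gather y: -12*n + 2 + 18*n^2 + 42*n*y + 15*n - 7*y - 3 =18*n^2 + 3*n + y*(42*n - 7) - 1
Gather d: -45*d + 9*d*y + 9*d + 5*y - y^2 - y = d*(9*y - 36) - y^2 + 4*y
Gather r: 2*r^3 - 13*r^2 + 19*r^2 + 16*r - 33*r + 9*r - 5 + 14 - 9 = 2*r^3 + 6*r^2 - 8*r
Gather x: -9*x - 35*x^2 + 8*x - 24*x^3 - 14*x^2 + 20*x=-24*x^3 - 49*x^2 + 19*x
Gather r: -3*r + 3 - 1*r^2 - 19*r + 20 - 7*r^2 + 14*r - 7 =-8*r^2 - 8*r + 16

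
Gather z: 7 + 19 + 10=36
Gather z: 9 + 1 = 10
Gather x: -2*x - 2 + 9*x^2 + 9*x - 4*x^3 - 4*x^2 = -4*x^3 + 5*x^2 + 7*x - 2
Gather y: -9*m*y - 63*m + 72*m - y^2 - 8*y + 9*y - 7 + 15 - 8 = 9*m - y^2 + y*(1 - 9*m)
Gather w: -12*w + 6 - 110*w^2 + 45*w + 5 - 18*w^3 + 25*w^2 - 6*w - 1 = -18*w^3 - 85*w^2 + 27*w + 10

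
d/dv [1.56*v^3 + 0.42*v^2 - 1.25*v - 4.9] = 4.68*v^2 + 0.84*v - 1.25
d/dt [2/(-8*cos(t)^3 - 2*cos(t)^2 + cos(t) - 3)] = 2*(-24*cos(t)^2 - 4*cos(t) + 1)*sin(t)/(5*cos(t) + cos(2*t) + 2*cos(3*t) + 4)^2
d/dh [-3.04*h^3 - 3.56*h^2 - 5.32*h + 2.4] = -9.12*h^2 - 7.12*h - 5.32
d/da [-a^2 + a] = 1 - 2*a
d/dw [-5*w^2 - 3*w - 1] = -10*w - 3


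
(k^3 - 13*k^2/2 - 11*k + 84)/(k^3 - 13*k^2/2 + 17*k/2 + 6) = (2*k^2 - 5*k - 42)/(2*k^2 - 5*k - 3)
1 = 1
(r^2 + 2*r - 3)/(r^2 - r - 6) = (-r^2 - 2*r + 3)/(-r^2 + r + 6)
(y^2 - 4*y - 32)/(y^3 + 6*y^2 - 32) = (y - 8)/(y^2 + 2*y - 8)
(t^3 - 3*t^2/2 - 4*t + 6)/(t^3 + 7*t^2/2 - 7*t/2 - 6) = (t^2 - 4)/(t^2 + 5*t + 4)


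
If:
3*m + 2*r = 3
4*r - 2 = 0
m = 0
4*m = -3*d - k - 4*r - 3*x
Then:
No Solution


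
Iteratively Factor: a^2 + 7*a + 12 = (a + 4)*(a + 3)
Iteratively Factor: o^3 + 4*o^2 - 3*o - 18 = (o + 3)*(o^2 + o - 6) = (o + 3)^2*(o - 2)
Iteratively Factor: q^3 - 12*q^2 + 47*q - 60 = (q - 4)*(q^2 - 8*q + 15) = (q - 4)*(q - 3)*(q - 5)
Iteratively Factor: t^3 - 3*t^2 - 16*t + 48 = (t - 3)*(t^2 - 16) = (t - 3)*(t + 4)*(t - 4)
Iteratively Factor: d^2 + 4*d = (d)*(d + 4)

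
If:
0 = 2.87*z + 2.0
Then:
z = -0.70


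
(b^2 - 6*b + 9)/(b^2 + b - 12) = (b - 3)/(b + 4)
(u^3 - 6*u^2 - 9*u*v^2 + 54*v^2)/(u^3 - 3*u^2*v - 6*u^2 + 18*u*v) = (u + 3*v)/u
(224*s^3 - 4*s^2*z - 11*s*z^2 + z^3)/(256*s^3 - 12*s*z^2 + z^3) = (-7*s + z)/(-8*s + z)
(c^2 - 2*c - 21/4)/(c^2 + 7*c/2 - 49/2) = (c + 3/2)/(c + 7)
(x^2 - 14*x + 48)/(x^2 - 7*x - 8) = (x - 6)/(x + 1)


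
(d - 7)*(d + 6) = d^2 - d - 42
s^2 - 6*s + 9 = (s - 3)^2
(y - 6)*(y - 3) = y^2 - 9*y + 18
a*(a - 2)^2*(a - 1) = a^4 - 5*a^3 + 8*a^2 - 4*a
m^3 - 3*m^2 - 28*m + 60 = (m - 6)*(m - 2)*(m + 5)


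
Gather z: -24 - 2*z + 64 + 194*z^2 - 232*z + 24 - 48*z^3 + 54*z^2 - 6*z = -48*z^3 + 248*z^2 - 240*z + 64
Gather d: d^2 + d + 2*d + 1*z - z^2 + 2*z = d^2 + 3*d - z^2 + 3*z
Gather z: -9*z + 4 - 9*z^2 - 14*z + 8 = -9*z^2 - 23*z + 12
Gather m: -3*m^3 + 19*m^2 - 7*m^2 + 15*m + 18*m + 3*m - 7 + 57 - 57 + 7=-3*m^3 + 12*m^2 + 36*m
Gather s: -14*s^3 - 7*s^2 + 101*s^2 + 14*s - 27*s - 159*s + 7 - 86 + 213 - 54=-14*s^3 + 94*s^2 - 172*s + 80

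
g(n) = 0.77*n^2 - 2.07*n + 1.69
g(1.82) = 0.47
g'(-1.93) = -5.04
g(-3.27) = 16.69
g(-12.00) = 137.41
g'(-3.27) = -7.11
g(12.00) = 87.73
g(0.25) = 1.22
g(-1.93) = 8.55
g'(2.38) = 1.60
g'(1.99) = 0.99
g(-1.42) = 6.18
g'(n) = 1.54*n - 2.07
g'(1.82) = 0.73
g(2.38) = 1.12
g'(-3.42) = -7.34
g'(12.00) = 16.41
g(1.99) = 0.62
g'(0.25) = -1.68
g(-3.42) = 17.78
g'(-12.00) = -20.55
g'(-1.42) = -4.26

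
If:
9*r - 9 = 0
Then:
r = 1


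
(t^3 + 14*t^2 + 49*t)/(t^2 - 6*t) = (t^2 + 14*t + 49)/(t - 6)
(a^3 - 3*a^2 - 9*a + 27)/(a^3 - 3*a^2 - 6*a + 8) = (a^3 - 3*a^2 - 9*a + 27)/(a^3 - 3*a^2 - 6*a + 8)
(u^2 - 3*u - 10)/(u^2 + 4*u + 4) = (u - 5)/(u + 2)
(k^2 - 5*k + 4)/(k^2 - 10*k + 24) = (k - 1)/(k - 6)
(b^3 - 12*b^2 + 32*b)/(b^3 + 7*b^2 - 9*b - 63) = b*(b^2 - 12*b + 32)/(b^3 + 7*b^2 - 9*b - 63)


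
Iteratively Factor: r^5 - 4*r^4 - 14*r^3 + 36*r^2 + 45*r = (r - 5)*(r^4 + r^3 - 9*r^2 - 9*r) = (r - 5)*(r + 3)*(r^3 - 2*r^2 - 3*r) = (r - 5)*(r + 1)*(r + 3)*(r^2 - 3*r) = r*(r - 5)*(r + 1)*(r + 3)*(r - 3)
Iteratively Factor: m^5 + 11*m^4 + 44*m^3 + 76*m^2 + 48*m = (m + 4)*(m^4 + 7*m^3 + 16*m^2 + 12*m) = (m + 2)*(m + 4)*(m^3 + 5*m^2 + 6*m) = (m + 2)*(m + 3)*(m + 4)*(m^2 + 2*m) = (m + 2)^2*(m + 3)*(m + 4)*(m)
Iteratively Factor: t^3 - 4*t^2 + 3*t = (t - 3)*(t^2 - t) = (t - 3)*(t - 1)*(t)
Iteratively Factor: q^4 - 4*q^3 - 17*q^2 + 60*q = (q)*(q^3 - 4*q^2 - 17*q + 60) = q*(q + 4)*(q^2 - 8*q + 15) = q*(q - 3)*(q + 4)*(q - 5)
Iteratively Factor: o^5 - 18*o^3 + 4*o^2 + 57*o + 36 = (o + 1)*(o^4 - o^3 - 17*o^2 + 21*o + 36) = (o + 1)^2*(o^3 - 2*o^2 - 15*o + 36) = (o - 3)*(o + 1)^2*(o^2 + o - 12) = (o - 3)^2*(o + 1)^2*(o + 4)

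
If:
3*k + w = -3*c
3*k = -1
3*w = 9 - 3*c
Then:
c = -1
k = -1/3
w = 4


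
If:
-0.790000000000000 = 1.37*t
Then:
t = -0.58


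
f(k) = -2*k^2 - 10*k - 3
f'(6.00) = -34.00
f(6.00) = -135.00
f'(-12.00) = 38.00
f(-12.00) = -171.00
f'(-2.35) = -0.60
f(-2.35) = 9.46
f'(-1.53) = -3.88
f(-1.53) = 7.62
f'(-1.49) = -4.04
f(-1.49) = 7.46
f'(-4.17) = 6.68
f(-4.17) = 3.92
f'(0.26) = -11.04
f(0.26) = -5.74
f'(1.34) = -15.36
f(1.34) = -19.99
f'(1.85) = -17.40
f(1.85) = -28.34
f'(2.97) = -21.88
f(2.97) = -50.34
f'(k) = -4*k - 10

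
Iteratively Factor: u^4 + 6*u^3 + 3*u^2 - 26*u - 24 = (u - 2)*(u^3 + 8*u^2 + 19*u + 12) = (u - 2)*(u + 4)*(u^2 + 4*u + 3) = (u - 2)*(u + 3)*(u + 4)*(u + 1)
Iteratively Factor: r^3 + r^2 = (r + 1)*(r^2) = r*(r + 1)*(r)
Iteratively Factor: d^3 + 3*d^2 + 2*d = (d + 1)*(d^2 + 2*d) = d*(d + 1)*(d + 2)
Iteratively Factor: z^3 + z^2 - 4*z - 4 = (z - 2)*(z^2 + 3*z + 2) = (z - 2)*(z + 1)*(z + 2)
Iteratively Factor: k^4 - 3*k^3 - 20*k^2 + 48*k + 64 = (k - 4)*(k^3 + k^2 - 16*k - 16) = (k - 4)*(k + 1)*(k^2 - 16) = (k - 4)^2*(k + 1)*(k + 4)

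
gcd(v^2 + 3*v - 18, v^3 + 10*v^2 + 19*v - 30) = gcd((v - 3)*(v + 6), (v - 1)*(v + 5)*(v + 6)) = v + 6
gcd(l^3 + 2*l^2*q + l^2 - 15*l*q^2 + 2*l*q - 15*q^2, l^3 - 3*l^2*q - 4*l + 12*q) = -l + 3*q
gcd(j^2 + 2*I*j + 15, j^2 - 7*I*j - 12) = j - 3*I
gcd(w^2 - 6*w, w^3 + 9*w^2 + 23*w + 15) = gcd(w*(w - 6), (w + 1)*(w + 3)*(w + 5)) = 1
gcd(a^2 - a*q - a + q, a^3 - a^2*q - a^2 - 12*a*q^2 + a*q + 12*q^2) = a - 1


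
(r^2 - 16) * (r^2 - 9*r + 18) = r^4 - 9*r^3 + 2*r^2 + 144*r - 288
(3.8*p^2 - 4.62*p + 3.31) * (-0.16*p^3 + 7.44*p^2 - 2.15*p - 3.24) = -0.608*p^5 + 29.0112*p^4 - 43.0724*p^3 + 22.2474*p^2 + 7.8523*p - 10.7244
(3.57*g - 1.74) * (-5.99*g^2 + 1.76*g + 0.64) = -21.3843*g^3 + 16.7058*g^2 - 0.7776*g - 1.1136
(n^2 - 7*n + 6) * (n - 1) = n^3 - 8*n^2 + 13*n - 6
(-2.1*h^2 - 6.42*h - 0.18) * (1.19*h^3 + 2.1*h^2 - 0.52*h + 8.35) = -2.499*h^5 - 12.0498*h^4 - 12.6042*h^3 - 14.5746*h^2 - 53.5134*h - 1.503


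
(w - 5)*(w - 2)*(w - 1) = w^3 - 8*w^2 + 17*w - 10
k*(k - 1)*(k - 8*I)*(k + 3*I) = k^4 - k^3 - 5*I*k^3 + 24*k^2 + 5*I*k^2 - 24*k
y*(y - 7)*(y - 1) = y^3 - 8*y^2 + 7*y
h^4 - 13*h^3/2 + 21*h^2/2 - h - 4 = (h - 4)*(h - 2)*(h - 1)*(h + 1/2)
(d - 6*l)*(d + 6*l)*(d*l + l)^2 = d^4*l^2 + 2*d^3*l^2 - 36*d^2*l^4 + d^2*l^2 - 72*d*l^4 - 36*l^4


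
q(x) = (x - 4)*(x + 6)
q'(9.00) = 20.00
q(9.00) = 75.00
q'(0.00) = 2.00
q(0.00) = -24.00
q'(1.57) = 5.14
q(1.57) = -18.40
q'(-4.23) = -6.46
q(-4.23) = -14.57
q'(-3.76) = -5.52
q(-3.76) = -17.38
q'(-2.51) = -3.02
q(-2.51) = -22.72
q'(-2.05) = -2.10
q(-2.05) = -23.90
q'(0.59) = 3.18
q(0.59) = -22.47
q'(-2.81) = -3.62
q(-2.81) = -21.72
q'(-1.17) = -0.34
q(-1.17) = -24.97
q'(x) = 2*x + 2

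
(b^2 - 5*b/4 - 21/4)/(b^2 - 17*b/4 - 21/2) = (b - 3)/(b - 6)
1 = 1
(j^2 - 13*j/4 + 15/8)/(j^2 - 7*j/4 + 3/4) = (j - 5/2)/(j - 1)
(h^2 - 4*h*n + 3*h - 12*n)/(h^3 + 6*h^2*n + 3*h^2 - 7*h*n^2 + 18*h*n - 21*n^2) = (h - 4*n)/(h^2 + 6*h*n - 7*n^2)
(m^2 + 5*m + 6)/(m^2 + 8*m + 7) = (m^2 + 5*m + 6)/(m^2 + 8*m + 7)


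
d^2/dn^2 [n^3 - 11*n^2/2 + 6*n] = 6*n - 11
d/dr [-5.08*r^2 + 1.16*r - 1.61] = 1.16 - 10.16*r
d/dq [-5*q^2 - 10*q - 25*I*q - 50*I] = -10*q - 10 - 25*I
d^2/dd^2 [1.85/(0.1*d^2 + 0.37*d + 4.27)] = (-0.037*d^2 - 0.1369*d + 1.85*(0.2*d + 0.37)*(0.4*d + 0.74) - 1.5799)/(0.1*d^2 + 0.37*d + 4.27)^3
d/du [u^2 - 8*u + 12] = 2*u - 8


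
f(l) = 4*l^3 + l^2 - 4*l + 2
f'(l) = 12*l^2 + 2*l - 4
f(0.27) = 1.07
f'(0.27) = -2.59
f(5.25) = 587.38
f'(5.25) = 337.25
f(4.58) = 388.94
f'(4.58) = 256.88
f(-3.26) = -112.92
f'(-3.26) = 117.01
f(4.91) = 479.95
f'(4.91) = 295.12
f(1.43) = 10.02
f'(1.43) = 23.40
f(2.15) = 37.78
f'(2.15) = 55.77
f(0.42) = 0.79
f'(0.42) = -1.04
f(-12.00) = -6718.00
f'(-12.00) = 1700.00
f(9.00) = 2963.00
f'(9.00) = 986.00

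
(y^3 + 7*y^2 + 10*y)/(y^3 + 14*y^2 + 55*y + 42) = y*(y^2 + 7*y + 10)/(y^3 + 14*y^2 + 55*y + 42)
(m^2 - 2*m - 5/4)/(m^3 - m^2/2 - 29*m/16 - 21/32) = 8*(2*m - 5)/(16*m^2 - 16*m - 21)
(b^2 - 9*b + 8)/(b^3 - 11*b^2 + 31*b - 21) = (b - 8)/(b^2 - 10*b + 21)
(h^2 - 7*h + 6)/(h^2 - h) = (h - 6)/h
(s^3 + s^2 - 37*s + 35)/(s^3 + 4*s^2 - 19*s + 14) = (s - 5)/(s - 2)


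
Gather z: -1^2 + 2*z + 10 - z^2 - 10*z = -z^2 - 8*z + 9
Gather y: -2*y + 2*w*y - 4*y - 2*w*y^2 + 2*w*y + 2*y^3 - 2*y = -2*w*y^2 + 2*y^3 + y*(4*w - 8)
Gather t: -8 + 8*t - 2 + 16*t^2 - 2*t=16*t^2 + 6*t - 10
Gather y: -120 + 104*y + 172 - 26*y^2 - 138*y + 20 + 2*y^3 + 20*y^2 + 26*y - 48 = 2*y^3 - 6*y^2 - 8*y + 24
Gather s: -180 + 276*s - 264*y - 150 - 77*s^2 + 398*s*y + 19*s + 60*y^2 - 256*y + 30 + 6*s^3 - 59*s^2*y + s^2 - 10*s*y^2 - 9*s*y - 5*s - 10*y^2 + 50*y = 6*s^3 + s^2*(-59*y - 76) + s*(-10*y^2 + 389*y + 290) + 50*y^2 - 470*y - 300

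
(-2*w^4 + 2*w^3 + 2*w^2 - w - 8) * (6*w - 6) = -12*w^5 + 24*w^4 - 18*w^2 - 42*w + 48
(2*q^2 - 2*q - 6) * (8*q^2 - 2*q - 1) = 16*q^4 - 20*q^3 - 46*q^2 + 14*q + 6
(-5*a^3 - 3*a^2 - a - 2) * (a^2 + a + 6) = -5*a^5 - 8*a^4 - 34*a^3 - 21*a^2 - 8*a - 12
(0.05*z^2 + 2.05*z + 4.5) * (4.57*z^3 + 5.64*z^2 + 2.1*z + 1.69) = 0.2285*z^5 + 9.6505*z^4 + 32.232*z^3 + 29.7695*z^2 + 12.9145*z + 7.605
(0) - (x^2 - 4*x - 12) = -x^2 + 4*x + 12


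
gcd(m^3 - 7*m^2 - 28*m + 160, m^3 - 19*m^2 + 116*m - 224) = m^2 - 12*m + 32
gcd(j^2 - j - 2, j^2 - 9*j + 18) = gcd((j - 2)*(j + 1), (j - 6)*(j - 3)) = 1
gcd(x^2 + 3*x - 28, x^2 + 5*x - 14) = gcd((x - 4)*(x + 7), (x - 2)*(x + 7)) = x + 7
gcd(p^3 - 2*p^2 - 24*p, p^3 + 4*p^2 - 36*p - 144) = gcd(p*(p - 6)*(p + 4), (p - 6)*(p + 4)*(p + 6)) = p^2 - 2*p - 24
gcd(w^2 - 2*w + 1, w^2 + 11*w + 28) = 1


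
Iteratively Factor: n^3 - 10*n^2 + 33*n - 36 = (n - 3)*(n^2 - 7*n + 12) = (n - 4)*(n - 3)*(n - 3)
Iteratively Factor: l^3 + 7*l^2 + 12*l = (l)*(l^2 + 7*l + 12) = l*(l + 3)*(l + 4)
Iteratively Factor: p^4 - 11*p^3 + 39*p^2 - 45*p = (p - 5)*(p^3 - 6*p^2 + 9*p) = p*(p - 5)*(p^2 - 6*p + 9) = p*(p - 5)*(p - 3)*(p - 3)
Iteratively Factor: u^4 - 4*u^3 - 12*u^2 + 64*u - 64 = (u - 2)*(u^3 - 2*u^2 - 16*u + 32) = (u - 4)*(u - 2)*(u^2 + 2*u - 8) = (u - 4)*(u - 2)*(u + 4)*(u - 2)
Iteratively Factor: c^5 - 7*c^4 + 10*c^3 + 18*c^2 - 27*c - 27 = (c + 1)*(c^4 - 8*c^3 + 18*c^2 - 27) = (c - 3)*(c + 1)*(c^3 - 5*c^2 + 3*c + 9) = (c - 3)^2*(c + 1)*(c^2 - 2*c - 3) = (c - 3)^3*(c + 1)*(c + 1)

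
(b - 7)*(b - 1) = b^2 - 8*b + 7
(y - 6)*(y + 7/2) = y^2 - 5*y/2 - 21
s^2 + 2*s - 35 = (s - 5)*(s + 7)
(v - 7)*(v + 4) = v^2 - 3*v - 28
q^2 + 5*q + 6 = (q + 2)*(q + 3)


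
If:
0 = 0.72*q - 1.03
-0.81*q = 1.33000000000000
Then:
No Solution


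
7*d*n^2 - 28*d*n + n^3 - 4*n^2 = n*(7*d + n)*(n - 4)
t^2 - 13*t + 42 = (t - 7)*(t - 6)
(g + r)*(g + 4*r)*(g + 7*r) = g^3 + 12*g^2*r + 39*g*r^2 + 28*r^3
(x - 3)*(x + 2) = x^2 - x - 6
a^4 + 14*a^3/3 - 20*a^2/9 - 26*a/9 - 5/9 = (a - 1)*(a + 1/3)^2*(a + 5)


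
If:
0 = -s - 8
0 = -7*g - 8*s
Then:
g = 64/7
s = -8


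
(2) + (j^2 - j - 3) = j^2 - j - 1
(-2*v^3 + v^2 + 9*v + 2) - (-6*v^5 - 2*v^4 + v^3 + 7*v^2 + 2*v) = 6*v^5 + 2*v^4 - 3*v^3 - 6*v^2 + 7*v + 2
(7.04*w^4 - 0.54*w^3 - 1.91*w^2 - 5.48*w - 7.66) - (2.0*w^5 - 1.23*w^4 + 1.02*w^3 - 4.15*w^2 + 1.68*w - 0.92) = -2.0*w^5 + 8.27*w^4 - 1.56*w^3 + 2.24*w^2 - 7.16*w - 6.74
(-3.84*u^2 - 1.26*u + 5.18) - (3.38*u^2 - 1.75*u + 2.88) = -7.22*u^2 + 0.49*u + 2.3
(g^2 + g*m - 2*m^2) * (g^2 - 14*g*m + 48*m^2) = g^4 - 13*g^3*m + 32*g^2*m^2 + 76*g*m^3 - 96*m^4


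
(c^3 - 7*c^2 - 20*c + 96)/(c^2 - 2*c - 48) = (c^2 + c - 12)/(c + 6)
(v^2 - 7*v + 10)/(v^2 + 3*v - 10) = (v - 5)/(v + 5)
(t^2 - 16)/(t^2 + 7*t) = (t^2 - 16)/(t*(t + 7))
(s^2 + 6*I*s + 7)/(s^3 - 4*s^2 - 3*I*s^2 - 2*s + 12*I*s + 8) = (s + 7*I)/(s^2 - 2*s*(2 + I) + 8*I)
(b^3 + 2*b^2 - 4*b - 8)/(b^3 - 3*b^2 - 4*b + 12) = (b + 2)/(b - 3)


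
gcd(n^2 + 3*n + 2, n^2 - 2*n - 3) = n + 1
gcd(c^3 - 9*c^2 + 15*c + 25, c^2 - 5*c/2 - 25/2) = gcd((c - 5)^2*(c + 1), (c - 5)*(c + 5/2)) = c - 5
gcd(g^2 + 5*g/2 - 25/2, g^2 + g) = 1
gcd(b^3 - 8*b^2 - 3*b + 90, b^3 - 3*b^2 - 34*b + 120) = b - 5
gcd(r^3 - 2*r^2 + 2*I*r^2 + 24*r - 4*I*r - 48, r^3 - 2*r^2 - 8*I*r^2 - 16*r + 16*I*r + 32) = r^2 + r*(-2 - 4*I) + 8*I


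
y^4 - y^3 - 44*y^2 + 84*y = y*(y - 6)*(y - 2)*(y + 7)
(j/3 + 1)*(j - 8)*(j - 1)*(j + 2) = j^4/3 - 4*j^3/3 - 31*j^2/3 - 14*j/3 + 16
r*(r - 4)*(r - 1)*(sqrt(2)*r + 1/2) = sqrt(2)*r^4 - 5*sqrt(2)*r^3 + r^3/2 - 5*r^2/2 + 4*sqrt(2)*r^2 + 2*r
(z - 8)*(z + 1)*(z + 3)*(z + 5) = z^4 + z^3 - 49*z^2 - 169*z - 120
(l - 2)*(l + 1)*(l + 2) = l^3 + l^2 - 4*l - 4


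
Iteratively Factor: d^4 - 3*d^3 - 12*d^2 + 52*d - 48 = (d + 4)*(d^3 - 7*d^2 + 16*d - 12) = (d - 2)*(d + 4)*(d^2 - 5*d + 6) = (d - 3)*(d - 2)*(d + 4)*(d - 2)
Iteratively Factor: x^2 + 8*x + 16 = (x + 4)*(x + 4)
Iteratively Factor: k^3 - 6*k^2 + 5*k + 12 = (k - 4)*(k^2 - 2*k - 3) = (k - 4)*(k + 1)*(k - 3)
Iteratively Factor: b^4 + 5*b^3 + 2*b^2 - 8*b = (b + 4)*(b^3 + b^2 - 2*b) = (b + 2)*(b + 4)*(b^2 - b) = b*(b + 2)*(b + 4)*(b - 1)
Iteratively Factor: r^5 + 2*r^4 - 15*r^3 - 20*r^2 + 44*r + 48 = (r + 4)*(r^4 - 2*r^3 - 7*r^2 + 8*r + 12) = (r - 2)*(r + 4)*(r^3 - 7*r - 6) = (r - 2)*(r + 2)*(r + 4)*(r^2 - 2*r - 3) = (r - 2)*(r + 1)*(r + 2)*(r + 4)*(r - 3)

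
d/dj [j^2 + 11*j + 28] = 2*j + 11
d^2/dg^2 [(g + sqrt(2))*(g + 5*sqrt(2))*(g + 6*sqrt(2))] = 6*g + 24*sqrt(2)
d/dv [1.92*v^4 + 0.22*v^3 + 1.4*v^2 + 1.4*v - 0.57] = 7.68*v^3 + 0.66*v^2 + 2.8*v + 1.4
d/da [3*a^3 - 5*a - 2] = 9*a^2 - 5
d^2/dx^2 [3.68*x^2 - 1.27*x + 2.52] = 7.36000000000000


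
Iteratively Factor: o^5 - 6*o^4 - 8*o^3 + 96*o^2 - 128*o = (o - 2)*(o^4 - 4*o^3 - 16*o^2 + 64*o) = o*(o - 2)*(o^3 - 4*o^2 - 16*o + 64) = o*(o - 2)*(o + 4)*(o^2 - 8*o + 16) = o*(o - 4)*(o - 2)*(o + 4)*(o - 4)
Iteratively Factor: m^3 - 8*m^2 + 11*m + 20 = (m - 4)*(m^2 - 4*m - 5) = (m - 4)*(m + 1)*(m - 5)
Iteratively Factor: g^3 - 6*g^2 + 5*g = (g - 5)*(g^2 - g) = g*(g - 5)*(g - 1)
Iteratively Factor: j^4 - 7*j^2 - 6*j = (j + 2)*(j^3 - 2*j^2 - 3*j) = (j + 1)*(j + 2)*(j^2 - 3*j) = (j - 3)*(j + 1)*(j + 2)*(j)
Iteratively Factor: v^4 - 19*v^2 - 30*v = (v + 3)*(v^3 - 3*v^2 - 10*v) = (v + 2)*(v + 3)*(v^2 - 5*v) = (v - 5)*(v + 2)*(v + 3)*(v)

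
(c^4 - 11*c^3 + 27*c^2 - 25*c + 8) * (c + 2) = c^5 - 9*c^4 + 5*c^3 + 29*c^2 - 42*c + 16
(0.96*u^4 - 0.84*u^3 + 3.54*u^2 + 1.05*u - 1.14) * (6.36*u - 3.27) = 6.1056*u^5 - 8.4816*u^4 + 25.2612*u^3 - 4.8978*u^2 - 10.6839*u + 3.7278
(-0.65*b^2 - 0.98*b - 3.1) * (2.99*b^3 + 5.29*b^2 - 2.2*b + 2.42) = -1.9435*b^5 - 6.3687*b^4 - 13.0232*b^3 - 15.816*b^2 + 4.4484*b - 7.502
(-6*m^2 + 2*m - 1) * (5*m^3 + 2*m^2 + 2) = -30*m^5 - 2*m^4 - m^3 - 14*m^2 + 4*m - 2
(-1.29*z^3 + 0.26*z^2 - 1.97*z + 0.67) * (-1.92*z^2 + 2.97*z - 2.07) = 2.4768*z^5 - 4.3305*z^4 + 7.2249*z^3 - 7.6755*z^2 + 6.0678*z - 1.3869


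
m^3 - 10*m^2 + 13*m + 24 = (m - 8)*(m - 3)*(m + 1)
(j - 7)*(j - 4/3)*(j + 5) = j^3 - 10*j^2/3 - 97*j/3 + 140/3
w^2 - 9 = (w - 3)*(w + 3)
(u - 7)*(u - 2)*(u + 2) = u^3 - 7*u^2 - 4*u + 28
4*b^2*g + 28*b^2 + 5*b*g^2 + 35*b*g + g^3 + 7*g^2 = (b + g)*(4*b + g)*(g + 7)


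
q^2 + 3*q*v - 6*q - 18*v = (q - 6)*(q + 3*v)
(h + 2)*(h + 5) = h^2 + 7*h + 10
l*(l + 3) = l^2 + 3*l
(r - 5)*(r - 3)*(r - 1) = r^3 - 9*r^2 + 23*r - 15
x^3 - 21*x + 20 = (x - 4)*(x - 1)*(x + 5)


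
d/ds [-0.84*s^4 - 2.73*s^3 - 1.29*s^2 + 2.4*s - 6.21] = -3.36*s^3 - 8.19*s^2 - 2.58*s + 2.4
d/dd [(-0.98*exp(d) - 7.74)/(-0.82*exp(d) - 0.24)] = -6.1116*exp(d)/(0.82*exp(d) + 0.24)^2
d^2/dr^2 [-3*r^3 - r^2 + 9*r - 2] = -18*r - 2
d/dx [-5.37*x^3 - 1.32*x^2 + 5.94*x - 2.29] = -16.11*x^2 - 2.64*x + 5.94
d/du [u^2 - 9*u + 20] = 2*u - 9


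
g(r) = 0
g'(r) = 0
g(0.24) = 0.00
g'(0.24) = 0.00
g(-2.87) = 0.00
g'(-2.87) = 0.00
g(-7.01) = 0.00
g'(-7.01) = 0.00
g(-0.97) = 0.00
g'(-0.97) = 0.00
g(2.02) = 0.00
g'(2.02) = 0.00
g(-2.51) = 0.00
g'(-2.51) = 0.00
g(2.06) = 0.00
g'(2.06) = 0.00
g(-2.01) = 0.00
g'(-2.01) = 0.00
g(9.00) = 0.00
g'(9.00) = 0.00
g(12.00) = 0.00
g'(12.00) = 0.00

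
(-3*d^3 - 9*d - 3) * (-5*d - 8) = 15*d^4 + 24*d^3 + 45*d^2 + 87*d + 24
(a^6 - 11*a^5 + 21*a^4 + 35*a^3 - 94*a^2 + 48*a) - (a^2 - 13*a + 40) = a^6 - 11*a^5 + 21*a^4 + 35*a^3 - 95*a^2 + 61*a - 40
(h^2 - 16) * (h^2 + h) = h^4 + h^3 - 16*h^2 - 16*h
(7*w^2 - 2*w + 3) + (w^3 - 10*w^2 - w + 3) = w^3 - 3*w^2 - 3*w + 6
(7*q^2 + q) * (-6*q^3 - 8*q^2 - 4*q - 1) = -42*q^5 - 62*q^4 - 36*q^3 - 11*q^2 - q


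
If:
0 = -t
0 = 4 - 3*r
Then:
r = 4/3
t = 0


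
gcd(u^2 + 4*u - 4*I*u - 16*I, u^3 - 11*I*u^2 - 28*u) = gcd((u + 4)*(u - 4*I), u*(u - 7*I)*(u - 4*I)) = u - 4*I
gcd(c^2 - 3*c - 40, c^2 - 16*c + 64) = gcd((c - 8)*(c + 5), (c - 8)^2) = c - 8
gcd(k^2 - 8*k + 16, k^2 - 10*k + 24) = k - 4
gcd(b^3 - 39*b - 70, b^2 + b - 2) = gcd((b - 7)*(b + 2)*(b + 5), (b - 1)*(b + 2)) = b + 2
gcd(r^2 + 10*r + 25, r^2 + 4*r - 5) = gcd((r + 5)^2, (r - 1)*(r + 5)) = r + 5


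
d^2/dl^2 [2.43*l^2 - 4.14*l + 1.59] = 4.86000000000000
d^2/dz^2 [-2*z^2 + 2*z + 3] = -4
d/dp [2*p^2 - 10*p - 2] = 4*p - 10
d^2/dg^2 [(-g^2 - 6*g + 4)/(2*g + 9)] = 86/(8*g^3 + 108*g^2 + 486*g + 729)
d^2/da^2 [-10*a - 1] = 0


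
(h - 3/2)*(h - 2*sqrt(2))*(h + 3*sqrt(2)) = h^3 - 3*h^2/2 + sqrt(2)*h^2 - 12*h - 3*sqrt(2)*h/2 + 18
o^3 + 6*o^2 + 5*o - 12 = (o - 1)*(o + 3)*(o + 4)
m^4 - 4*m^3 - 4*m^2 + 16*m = m*(m - 4)*(m - 2)*(m + 2)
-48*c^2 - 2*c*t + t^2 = (-8*c + t)*(6*c + t)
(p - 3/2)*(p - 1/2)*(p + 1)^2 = p^4 - 9*p^2/4 - p/2 + 3/4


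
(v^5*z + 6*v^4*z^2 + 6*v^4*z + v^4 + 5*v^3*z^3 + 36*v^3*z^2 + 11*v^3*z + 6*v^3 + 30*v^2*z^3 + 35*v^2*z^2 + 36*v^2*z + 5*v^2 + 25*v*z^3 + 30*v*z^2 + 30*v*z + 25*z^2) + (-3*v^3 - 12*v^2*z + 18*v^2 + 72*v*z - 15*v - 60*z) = v^5*z + 6*v^4*z^2 + 6*v^4*z + v^4 + 5*v^3*z^3 + 36*v^3*z^2 + 11*v^3*z + 3*v^3 + 30*v^2*z^3 + 35*v^2*z^2 + 24*v^2*z + 23*v^2 + 25*v*z^3 + 30*v*z^2 + 102*v*z - 15*v + 25*z^2 - 60*z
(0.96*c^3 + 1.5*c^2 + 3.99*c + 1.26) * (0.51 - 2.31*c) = -2.2176*c^4 - 2.9754*c^3 - 8.4519*c^2 - 0.8757*c + 0.6426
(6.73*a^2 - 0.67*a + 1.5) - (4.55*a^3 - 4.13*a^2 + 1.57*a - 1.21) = -4.55*a^3 + 10.86*a^2 - 2.24*a + 2.71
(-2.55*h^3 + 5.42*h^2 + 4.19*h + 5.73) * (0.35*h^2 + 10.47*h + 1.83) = -0.8925*h^5 - 24.8015*h^4 + 53.5474*h^3 + 55.7934*h^2 + 67.6608*h + 10.4859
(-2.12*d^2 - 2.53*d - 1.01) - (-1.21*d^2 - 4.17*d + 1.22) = -0.91*d^2 + 1.64*d - 2.23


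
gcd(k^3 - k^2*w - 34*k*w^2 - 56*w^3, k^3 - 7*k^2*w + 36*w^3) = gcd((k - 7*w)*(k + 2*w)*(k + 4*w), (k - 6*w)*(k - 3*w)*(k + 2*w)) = k + 2*w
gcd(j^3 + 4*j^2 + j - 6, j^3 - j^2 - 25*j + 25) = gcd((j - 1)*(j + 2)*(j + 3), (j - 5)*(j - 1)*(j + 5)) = j - 1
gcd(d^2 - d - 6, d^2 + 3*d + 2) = d + 2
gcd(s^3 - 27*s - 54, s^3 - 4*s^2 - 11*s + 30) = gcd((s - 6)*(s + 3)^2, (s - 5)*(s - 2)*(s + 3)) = s + 3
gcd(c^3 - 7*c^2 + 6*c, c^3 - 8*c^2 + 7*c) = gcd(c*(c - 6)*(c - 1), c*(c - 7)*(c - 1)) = c^2 - c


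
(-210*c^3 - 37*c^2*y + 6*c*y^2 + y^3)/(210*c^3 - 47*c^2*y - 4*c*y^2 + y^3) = (5*c + y)/(-5*c + y)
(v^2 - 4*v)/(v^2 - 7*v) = (v - 4)/(v - 7)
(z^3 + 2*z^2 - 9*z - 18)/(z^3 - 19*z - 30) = (z - 3)/(z - 5)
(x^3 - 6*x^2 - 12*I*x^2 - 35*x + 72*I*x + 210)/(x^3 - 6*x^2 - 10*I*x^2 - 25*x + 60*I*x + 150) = (x - 7*I)/(x - 5*I)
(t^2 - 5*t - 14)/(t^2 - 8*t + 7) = (t + 2)/(t - 1)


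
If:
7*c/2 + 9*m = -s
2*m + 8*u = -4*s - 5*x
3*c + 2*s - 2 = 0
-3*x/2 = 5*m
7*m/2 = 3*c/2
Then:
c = -7/41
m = -3/41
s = 103/82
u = -125/164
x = 10/41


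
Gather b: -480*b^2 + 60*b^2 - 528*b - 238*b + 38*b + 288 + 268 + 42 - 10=-420*b^2 - 728*b + 588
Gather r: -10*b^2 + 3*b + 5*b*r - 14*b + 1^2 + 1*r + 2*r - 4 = -10*b^2 - 11*b + r*(5*b + 3) - 3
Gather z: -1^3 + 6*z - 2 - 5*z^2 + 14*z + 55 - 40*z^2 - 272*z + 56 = -45*z^2 - 252*z + 108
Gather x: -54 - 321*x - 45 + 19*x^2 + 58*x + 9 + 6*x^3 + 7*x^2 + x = 6*x^3 + 26*x^2 - 262*x - 90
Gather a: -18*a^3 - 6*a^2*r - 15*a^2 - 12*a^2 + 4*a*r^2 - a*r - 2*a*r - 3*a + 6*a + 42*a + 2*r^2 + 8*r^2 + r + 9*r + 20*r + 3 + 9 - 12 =-18*a^3 + a^2*(-6*r - 27) + a*(4*r^2 - 3*r + 45) + 10*r^2 + 30*r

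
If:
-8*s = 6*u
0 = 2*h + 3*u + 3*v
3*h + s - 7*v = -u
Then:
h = 87*v/34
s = 69*v/34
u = -46*v/17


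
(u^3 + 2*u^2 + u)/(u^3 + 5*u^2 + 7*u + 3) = u/(u + 3)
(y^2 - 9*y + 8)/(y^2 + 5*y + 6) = (y^2 - 9*y + 8)/(y^2 + 5*y + 6)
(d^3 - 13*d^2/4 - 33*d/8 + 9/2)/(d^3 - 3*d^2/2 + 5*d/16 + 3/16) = 2*(2*d^2 - 5*d - 12)/(4*d^2 - 3*d - 1)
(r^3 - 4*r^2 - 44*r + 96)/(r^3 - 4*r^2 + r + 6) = (r^2 - 2*r - 48)/(r^2 - 2*r - 3)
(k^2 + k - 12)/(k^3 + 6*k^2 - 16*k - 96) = (k - 3)/(k^2 + 2*k - 24)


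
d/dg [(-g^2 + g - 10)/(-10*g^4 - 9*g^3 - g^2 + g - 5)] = ((2*g - 1)*(10*g^4 + 9*g^3 + g^2 - g + 5) - (g^2 - g + 10)*(40*g^3 + 27*g^2 + 2*g - 1))/(10*g^4 + 9*g^3 + g^2 - g + 5)^2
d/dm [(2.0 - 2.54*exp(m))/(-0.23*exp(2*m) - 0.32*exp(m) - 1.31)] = (-0.5842*exp(2*m) + 0.92*exp(m) + 3.9674)*exp(m)/(0.0529*exp(4*m) + 0.1472*exp(3*m) + 0.705*exp(2*m) + 0.8384*exp(m) + 1.7161)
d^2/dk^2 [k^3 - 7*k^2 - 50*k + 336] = 6*k - 14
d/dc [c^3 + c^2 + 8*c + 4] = 3*c^2 + 2*c + 8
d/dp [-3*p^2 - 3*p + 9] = -6*p - 3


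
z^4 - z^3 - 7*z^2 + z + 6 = (z - 3)*(z - 1)*(z + 1)*(z + 2)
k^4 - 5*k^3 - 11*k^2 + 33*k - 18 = (k - 6)*(k - 1)^2*(k + 3)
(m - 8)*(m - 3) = m^2 - 11*m + 24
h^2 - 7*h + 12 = (h - 4)*(h - 3)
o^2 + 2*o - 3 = (o - 1)*(o + 3)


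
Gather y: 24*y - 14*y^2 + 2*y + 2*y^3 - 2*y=2*y^3 - 14*y^2 + 24*y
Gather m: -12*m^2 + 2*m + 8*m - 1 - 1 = -12*m^2 + 10*m - 2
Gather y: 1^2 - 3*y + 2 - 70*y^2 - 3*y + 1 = -70*y^2 - 6*y + 4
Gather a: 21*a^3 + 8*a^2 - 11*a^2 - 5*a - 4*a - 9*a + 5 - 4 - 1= 21*a^3 - 3*a^2 - 18*a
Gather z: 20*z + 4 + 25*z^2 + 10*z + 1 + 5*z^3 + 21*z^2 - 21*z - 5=5*z^3 + 46*z^2 + 9*z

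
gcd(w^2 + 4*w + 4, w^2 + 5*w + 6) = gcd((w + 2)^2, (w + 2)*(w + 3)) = w + 2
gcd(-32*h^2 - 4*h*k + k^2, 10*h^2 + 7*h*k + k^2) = 1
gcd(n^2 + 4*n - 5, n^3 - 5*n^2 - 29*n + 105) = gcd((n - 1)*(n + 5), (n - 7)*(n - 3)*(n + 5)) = n + 5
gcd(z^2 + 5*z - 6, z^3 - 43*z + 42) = z - 1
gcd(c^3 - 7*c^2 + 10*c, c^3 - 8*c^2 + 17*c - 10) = c^2 - 7*c + 10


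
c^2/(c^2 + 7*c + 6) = c^2/(c^2 + 7*c + 6)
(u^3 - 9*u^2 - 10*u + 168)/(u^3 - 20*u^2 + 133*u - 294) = (u + 4)/(u - 7)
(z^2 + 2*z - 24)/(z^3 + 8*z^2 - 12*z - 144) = 1/(z + 6)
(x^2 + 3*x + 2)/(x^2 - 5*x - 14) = (x + 1)/(x - 7)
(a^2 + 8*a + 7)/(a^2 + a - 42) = (a + 1)/(a - 6)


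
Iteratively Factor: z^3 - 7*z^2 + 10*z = (z - 2)*(z^2 - 5*z) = z*(z - 2)*(z - 5)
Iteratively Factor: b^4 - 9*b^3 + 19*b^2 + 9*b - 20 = (b + 1)*(b^3 - 10*b^2 + 29*b - 20) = (b - 1)*(b + 1)*(b^2 - 9*b + 20) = (b - 4)*(b - 1)*(b + 1)*(b - 5)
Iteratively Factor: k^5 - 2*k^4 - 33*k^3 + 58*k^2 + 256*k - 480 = (k - 2)*(k^4 - 33*k^2 - 8*k + 240) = (k - 3)*(k - 2)*(k^3 + 3*k^2 - 24*k - 80) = (k - 3)*(k - 2)*(k + 4)*(k^2 - k - 20) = (k - 3)*(k - 2)*(k + 4)^2*(k - 5)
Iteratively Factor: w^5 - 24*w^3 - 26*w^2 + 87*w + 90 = (w + 3)*(w^4 - 3*w^3 - 15*w^2 + 19*w + 30) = (w - 2)*(w + 3)*(w^3 - w^2 - 17*w - 15) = (w - 5)*(w - 2)*(w + 3)*(w^2 + 4*w + 3) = (w - 5)*(w - 2)*(w + 1)*(w + 3)*(w + 3)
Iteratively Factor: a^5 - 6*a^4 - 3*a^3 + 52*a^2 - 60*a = (a + 3)*(a^4 - 9*a^3 + 24*a^2 - 20*a) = (a - 5)*(a + 3)*(a^3 - 4*a^2 + 4*a) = (a - 5)*(a - 2)*(a + 3)*(a^2 - 2*a) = a*(a - 5)*(a - 2)*(a + 3)*(a - 2)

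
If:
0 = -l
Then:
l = 0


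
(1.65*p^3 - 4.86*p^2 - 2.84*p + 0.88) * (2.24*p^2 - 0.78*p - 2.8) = 3.696*p^5 - 12.1734*p^4 - 7.1908*p^3 + 17.7944*p^2 + 7.2656*p - 2.464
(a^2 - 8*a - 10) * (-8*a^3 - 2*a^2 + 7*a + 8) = -8*a^5 + 62*a^4 + 103*a^3 - 28*a^2 - 134*a - 80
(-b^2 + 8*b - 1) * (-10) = 10*b^2 - 80*b + 10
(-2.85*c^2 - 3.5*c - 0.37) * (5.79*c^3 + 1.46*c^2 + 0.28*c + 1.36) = -16.5015*c^5 - 24.426*c^4 - 8.0503*c^3 - 5.3962*c^2 - 4.8636*c - 0.5032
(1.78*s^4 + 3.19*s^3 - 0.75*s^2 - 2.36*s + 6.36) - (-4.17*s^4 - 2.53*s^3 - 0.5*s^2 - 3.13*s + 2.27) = 5.95*s^4 + 5.72*s^3 - 0.25*s^2 + 0.77*s + 4.09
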